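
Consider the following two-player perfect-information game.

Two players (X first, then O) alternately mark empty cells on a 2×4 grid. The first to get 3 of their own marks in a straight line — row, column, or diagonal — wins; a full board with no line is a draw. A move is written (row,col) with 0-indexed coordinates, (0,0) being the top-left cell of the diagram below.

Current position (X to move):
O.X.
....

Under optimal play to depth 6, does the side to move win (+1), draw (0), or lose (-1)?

[O.X./....] X move#1: (0,1):+0/OXX./....*, (0,3):+0/O.XX/...., (1,0):+0/O.X./X..., (1,1):+0/O.X./.X.., (1,2):+0/O.X./..X., (1,3):+0/O.X./...X
[OXX./....] O move#2: (0,3):+0/OXXO/....*, (1,0):-1/OXX./O..., (1,1):-1/OXX./.O.., (1,2):-1/OXX./..O., (1,3):-1/OXX./...O
[OXXO/....] X move#3: (1,0):+0/OXXO/X...*, (1,1):+0/OXXO/.X.., (1,2):+0/OXXO/..X., (1,3):+0/OXXO/...X
[OXXO/X...] O move#4: (1,1):+0/OXXO/XO..*, (1,2):+0/OXXO/X.O., (1,3):+0/OXXO/X..O
[OXXO/XO..] X move#5: (1,2):+0/OXXO/XOX.*, (1,3):+0/OXXO/XO.X
[OXXO/XOX.] O move#6: (1,3):+0/OXXO/XOXO*
[OXXO/XOXO] end (terminal +0, X#7); searched O.X./.... to 6

value(O.X./...., X) = 0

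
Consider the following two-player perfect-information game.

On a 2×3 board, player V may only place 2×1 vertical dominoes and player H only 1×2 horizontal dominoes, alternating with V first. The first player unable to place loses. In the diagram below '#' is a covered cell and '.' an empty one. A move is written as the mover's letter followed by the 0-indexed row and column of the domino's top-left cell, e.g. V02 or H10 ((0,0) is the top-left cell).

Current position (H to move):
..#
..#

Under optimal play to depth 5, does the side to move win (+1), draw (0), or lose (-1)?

value(..#/..#, H) = +1

[..#/..#] H move#1: H00:+1/###/..#*, H10:+1/..#/###
[###/..#] end (terminal -1, V#2); searched ..#/..# to 5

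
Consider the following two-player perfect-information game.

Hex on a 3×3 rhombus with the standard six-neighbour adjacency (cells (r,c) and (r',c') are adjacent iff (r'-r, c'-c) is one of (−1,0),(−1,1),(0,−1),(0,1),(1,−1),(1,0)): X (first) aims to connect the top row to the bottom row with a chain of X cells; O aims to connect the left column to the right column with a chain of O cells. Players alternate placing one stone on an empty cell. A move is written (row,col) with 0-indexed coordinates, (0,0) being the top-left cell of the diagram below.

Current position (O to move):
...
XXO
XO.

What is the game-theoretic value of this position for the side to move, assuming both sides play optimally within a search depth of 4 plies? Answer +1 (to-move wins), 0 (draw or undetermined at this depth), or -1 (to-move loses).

p1 O@[.../XXO/XO.]: (0,0)[O../XXO/XO.]-1* (0,1)[.O./XXO/XO.]-1 (0,2)[..O/XXO/XO.]-1 (2,2)[.../XXO/XOO]-1
p2 X@[O../XXO/XO.]: (0,1)[OX./XXO/XO.]+1* (0,2)[O.X/XXO/XO.]+1 (2,2)[O../XXO/XOX]+1
p3 O@[OX./XXO/XO.] terminal -1; root [.../XXO/XO.] d4

value(.../XXO/XO., O) = -1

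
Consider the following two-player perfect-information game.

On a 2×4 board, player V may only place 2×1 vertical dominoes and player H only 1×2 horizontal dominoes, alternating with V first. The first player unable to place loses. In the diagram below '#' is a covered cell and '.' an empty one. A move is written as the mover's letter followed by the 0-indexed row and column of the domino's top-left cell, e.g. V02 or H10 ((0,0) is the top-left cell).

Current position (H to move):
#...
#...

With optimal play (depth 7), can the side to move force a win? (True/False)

H winning at [#.../#...]: True

[#.../#...] H move#1: H01:+1/###./#...*, H02:+1/#.##/#..., H11:+1/#.../###., H12:+1/#.../#.##
[###./#...] V move#2: V03:-1/####/#..#*
[####/#..#] H move#3: H11:+1/####/####*
[####/####] end (terminal -1, V#4); searched #.../#... to 7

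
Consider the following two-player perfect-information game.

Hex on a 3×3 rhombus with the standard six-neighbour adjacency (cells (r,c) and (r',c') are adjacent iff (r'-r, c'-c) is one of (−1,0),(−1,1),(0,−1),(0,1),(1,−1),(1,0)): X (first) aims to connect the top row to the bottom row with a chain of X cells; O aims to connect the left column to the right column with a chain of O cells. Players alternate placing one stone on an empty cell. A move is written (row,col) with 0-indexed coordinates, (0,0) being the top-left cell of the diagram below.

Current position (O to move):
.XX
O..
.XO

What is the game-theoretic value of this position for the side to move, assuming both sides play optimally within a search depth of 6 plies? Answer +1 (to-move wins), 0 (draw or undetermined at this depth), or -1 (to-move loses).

p1 O@[.XX/O../.XO]: (0,0)[OXX/O../.XO]-1* (1,1)[.XX/OO./.XO]-1 (1,2)[.XX/O.O/.XO]-1 (2,0)[.XX/O../OXO]-1
p2 X@[OXX/O../.XO]: (1,1)[OXX/OX./.XO]+1* (1,2)[OXX/O.X/.XO]+1 (2,0)[OXX/O../XXO]+1
p3 O@[OXX/OX./.XO] terminal -1; root [.XX/O../.XO] d6

value(.XX/O../.XO, O) = -1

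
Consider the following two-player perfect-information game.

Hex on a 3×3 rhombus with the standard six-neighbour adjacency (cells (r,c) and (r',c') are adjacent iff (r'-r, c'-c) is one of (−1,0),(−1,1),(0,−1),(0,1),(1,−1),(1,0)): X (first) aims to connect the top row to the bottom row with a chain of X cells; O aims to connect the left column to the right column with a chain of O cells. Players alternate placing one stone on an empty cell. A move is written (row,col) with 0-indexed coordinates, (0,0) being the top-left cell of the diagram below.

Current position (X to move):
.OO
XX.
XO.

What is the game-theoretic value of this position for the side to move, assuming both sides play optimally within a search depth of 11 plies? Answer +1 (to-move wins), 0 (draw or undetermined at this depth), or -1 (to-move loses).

[.OO/XX./XO.] X move#1: (0,0):+1/XOO/XX./XO.*, (1,2):-1/.OO/XXX/XO., (2,2):-1/.OO/XX./XOX
[XOO/XX./XO.] end (terminal -1, O#2); searched .OO/XX./XO. to 11

value(.OO/XX./XO., X) = +1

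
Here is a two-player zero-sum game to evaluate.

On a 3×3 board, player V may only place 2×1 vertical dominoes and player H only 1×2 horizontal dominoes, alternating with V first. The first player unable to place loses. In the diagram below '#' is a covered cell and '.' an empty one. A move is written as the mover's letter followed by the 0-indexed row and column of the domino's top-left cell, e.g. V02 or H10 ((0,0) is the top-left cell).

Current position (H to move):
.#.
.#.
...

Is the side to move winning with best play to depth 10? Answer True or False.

ply 1, H at .#./.#./... | H20=-1→.#./.#./##.*; H21=-1→.#./.#./.##
ply 2, V at .#./.#./##. | V00=+1→##./##./##.*; V02=+1→.##/.##/##.; V12=+1→.#./.##/###
ply 3: ##./##./##. is terminal -1 (H); from .#./.#./... depth 10

H winning at [.#./.#./...]: False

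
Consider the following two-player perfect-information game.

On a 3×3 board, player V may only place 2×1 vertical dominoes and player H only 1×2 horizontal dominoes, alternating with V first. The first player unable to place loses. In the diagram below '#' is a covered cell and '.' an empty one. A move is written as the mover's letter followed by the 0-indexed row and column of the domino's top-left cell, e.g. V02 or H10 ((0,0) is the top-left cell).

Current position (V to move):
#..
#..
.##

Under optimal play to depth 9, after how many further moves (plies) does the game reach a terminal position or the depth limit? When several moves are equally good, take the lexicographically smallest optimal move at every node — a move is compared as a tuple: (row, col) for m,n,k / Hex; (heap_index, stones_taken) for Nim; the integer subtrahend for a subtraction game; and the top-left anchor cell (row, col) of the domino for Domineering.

PV length from [#../#../.##]: 1 ply

ply 1, V at #../#../.## | V01=+1→##./##./.##*; V02=+1→#.#/#.#/.##
ply 2: ##./##./.## is terminal -1 (H); from #../#../.## depth 9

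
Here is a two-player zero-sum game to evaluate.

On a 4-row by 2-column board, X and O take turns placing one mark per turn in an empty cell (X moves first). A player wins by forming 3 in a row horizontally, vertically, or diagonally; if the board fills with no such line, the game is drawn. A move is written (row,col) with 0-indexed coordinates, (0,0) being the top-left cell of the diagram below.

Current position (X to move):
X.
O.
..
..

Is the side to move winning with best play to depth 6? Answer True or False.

X winning at [X./O./../..]: False

p1 X@[X./O./../..]: (0,1)[XX/O./../..]+0* (1,1)[X./OX/../..]+0 (2,0)[X./O./X./..]+0 (2,1)[X./O./.X/..]+0 (3,0)[X./O./../X.]+0 (3,1)[X./O./../.X]+0
p2 O@[XX/O./../..]: (1,1)[XX/OO/../..]+0* (2,0)[XX/O./O./..]+0 (2,1)[XX/O./.O/..]+0 (3,0)[XX/O./../O.]+0 (3,1)[XX/O./../.O]+0
p3 X@[XX/OO/../..]: (2,0)[XX/OO/X./..]+0* (2,1)[XX/OO/.X/..]+0 (3,0)[XX/OO/../X.]+0 (3,1)[XX/OO/../.X]+0
p4 O@[XX/OO/X./..]: (2,1)[XX/OO/XO/..]+0* (3,0)[XX/OO/X./O.]+0 (3,1)[XX/OO/X./.O]+0
p5 X@[XX/OO/XO/..]: (3,0)[XX/OO/XO/X.]-1 (3,1)[XX/OO/XO/.X]+0*
p6 O@[XX/OO/XO/.X]: (3,0)[XX/OO/XO/OX]+0*
p7 X@[XX/OO/XO/OX] terminal +0; root [X./O./../..] d6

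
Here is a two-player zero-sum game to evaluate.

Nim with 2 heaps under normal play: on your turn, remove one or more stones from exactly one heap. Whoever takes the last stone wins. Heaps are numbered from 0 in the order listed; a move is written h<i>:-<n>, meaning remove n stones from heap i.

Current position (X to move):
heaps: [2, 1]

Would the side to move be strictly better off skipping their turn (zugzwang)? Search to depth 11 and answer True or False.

zugzwang((2,1), X) = False

[(2,1)] X move#1: h0:-1:+1/(1,1)*, h0:-2:-1/(0,1), h1:-1:-1/(2,0)
[(1,1)] O move#2: h0:-1:-1/(0,1)*, h1:-1:-1/(1,0)
[(0,1)] X move#3: h1:-1:+1/(0,0)*
[(0,0)] end (terminal -1, O#4); searched (2,1) to 11
pass branch (O moves first from the same position):
  | [(2,1)] O move#1: h0:-1:+1/(1,1)*, h0:-2:-1/(0,1), h1:-1:-1/(2,0)
  | [(1,1)] X move#2: h0:-1:-1/(0,1)*, h1:-1:-1/(1,0)
  | [(0,1)] O move#3: h1:-1:+1/(0,0)*
  | [(0,0)] end (terminal -1, X#4); searched (2,1) to 11
X moving scores +1; X passing scores -1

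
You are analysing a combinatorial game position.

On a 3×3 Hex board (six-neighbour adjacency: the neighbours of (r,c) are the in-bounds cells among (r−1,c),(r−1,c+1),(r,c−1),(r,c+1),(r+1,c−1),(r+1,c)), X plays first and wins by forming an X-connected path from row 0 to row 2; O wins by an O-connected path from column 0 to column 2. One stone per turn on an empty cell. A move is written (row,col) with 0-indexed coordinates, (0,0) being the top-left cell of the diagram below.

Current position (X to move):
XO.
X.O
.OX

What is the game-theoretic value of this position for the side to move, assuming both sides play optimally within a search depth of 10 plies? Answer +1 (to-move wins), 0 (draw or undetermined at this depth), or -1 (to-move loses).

p1 X@[XO./X.O/.OX]: (0,2)[XOX/X.O/.OX]-1 (1,1)[XO./XXO/.OX]-1 (2,0)[XO./X.O/XOX]+1*
p2 O@[XO./X.O/XOX] terminal -1; root [XO./X.O/.OX] d10

value(XO./X.O/.OX, X) = +1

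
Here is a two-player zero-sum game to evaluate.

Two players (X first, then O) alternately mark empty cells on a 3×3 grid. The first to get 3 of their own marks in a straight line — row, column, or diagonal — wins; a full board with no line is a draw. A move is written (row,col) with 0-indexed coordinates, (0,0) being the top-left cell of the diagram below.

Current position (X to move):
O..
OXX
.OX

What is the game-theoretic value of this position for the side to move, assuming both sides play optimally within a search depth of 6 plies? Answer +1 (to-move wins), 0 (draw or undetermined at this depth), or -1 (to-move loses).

value(O../OXX/.OX, X) = +1

[O../OXX/.OX] X move#1: (0,1):-1/OX./OXX/.OX, (0,2):+1/O.X/OXX/.OX*, (2,0):+0/O../OXX/XOX
[O.X/OXX/.OX] end (terminal -1, O#2); searched O../OXX/.OX to 6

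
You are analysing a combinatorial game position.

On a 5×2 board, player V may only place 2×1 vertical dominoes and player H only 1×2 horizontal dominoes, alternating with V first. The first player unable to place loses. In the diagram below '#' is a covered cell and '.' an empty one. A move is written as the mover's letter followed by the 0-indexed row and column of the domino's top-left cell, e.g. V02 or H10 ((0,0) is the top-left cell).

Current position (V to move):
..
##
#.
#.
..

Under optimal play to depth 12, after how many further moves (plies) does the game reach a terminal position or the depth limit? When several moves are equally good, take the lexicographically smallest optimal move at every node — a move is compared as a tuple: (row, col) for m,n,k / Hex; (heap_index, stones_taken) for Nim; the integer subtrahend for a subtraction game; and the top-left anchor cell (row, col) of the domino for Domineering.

PV length from [../##/#./#./..]: 2 plies

p1 V@[../##/#./#./..]: V21[../##/##/##/..]-1* V31[../##/#./##/.#]-1
p2 H@[../##/##/##/..]: H00[##/##/##/##/..]+1* H40[../##/##/##/##]+1
p3 V@[##/##/##/##/..] terminal -1; root [../##/#./#./..] d12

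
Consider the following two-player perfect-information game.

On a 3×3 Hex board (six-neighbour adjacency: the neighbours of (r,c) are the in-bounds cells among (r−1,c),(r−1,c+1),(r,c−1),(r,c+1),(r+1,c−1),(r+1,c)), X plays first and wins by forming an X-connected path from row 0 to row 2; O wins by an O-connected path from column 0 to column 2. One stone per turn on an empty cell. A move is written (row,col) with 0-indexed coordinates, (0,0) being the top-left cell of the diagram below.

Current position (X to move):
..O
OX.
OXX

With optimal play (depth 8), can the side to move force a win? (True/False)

X winning at [..O/OX./OXX]: True

p1 X@[..O/OX./OXX]: (0,0)[X.O/OX./OXX]-1 (0,1)[.XO/OX./OXX]+1* (1,2)[..O/OXX/OXX]-1
p2 O@[.XO/OX./OXX] terminal -1; root [..O/OX./OXX] d8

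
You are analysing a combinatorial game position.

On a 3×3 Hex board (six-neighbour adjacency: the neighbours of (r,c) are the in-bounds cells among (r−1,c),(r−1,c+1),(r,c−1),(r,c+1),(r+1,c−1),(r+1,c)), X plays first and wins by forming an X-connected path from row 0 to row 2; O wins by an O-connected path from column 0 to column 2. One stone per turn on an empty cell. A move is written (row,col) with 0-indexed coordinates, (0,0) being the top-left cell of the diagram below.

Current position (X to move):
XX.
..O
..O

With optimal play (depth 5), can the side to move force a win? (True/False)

p1 X@[XX./..O/..O]: (0,2)[XXX/..O/..O]-1 (1,0)[XX./X.O/..O]-1 (1,1)[XX./.XO/..O]+1* (2,0)[XX./..O/X.O]+1 (2,1)[XX./..O/.XO]-1
p2 O@[XX./.XO/..O]: (0,2)[XXO/.XO/..O]-1* (1,0)[XX./OXO/..O]-1 (2,0)[XX./.XO/O.O]-1 (2,1)[XX./.XO/.OO]-1
p3 X@[XXO/.XO/..O]: (1,0)[XXO/XXO/..O]+1* (2,0)[XXO/.XO/X.O]+1 (2,1)[XXO/.XO/.XO]+1
p4 O@[XXO/XXO/..O]: (2,0)[XXO/XXO/O.O]-1* (2,1)[XXO/XXO/.OO]-1
p5 X@[XXO/XXO/O.O]: (2,1)[XXO/XXO/OXO]+1*
p6 O@[XXO/XXO/OXO] terminal -1; root [XX./..O/..O] d5

X winning at [XX./..O/..O]: True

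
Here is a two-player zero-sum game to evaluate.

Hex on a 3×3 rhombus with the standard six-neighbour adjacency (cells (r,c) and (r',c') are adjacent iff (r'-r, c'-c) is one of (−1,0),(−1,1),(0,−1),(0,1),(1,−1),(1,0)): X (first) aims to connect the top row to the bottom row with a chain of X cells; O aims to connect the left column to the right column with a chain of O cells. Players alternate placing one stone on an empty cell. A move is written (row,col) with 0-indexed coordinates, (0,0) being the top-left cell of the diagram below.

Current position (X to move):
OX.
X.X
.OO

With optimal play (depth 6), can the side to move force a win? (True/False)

X winning at [OX./X.X/.OO]: True

ply 1, X at OX./X.X/.OO | (0,2)=-1→OXX/X.X/.OO; (1,1)=-1→OX./XXX/.OO; (2,0)=+1→OX./X.X/XOO*
ply 2: OX./X.X/XOO is terminal -1 (O); from OX./X.X/.OO depth 6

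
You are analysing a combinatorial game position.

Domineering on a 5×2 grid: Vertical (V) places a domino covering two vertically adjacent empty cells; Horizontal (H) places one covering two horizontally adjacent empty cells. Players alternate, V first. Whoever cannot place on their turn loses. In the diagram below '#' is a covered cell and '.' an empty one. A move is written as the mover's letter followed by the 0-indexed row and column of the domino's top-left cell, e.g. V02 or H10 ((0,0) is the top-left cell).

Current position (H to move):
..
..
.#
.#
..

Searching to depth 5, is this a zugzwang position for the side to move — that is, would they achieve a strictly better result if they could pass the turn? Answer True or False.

p1 H@[../../.#/.#/..]: H00[##/../.#/.#/..]+1* H10[../##/.#/.#/..]+1 H40[../../.#/.#/##]-1
p2 V@[##/../.#/.#/..]: V10[##/#./##/.#/..]-1* V20[##/../##/##/..]-1 V30[##/../.#/##/#.]-1
p3 H@[##/#./##/.#/..]: H40[##/#./##/.#/##]+1*
p4 V@[##/#./##/.#/##] terminal -1; root [../../.#/.#/..] d5
pass branch (V moves first from the same position):
  | p1 V@[../../.#/.#/..]: V00[#./#./.#/.#/..]+1* V01[.#/.#/.#/.#/..]+1 V10[../#./##/.#/..]+1 V20[../../##/##/..]-1 V30[../../.#/##/#.]-1
  | p2 H@[#./#./.#/.#/..]: H40[#./#./.#/.#/##]-1*
  | p3 V@[#./#./.#/.#/##]: V01[##/##/.#/.#/##]+1* V20[#./#./##/##/##]+1
  | p4 H@[##/##/.#/.#/##] terminal -1; root [../../.#/.#/..] d5
H moving scores +1; H passing scores -1

zugzwang(../../.#/.#/.., H) = False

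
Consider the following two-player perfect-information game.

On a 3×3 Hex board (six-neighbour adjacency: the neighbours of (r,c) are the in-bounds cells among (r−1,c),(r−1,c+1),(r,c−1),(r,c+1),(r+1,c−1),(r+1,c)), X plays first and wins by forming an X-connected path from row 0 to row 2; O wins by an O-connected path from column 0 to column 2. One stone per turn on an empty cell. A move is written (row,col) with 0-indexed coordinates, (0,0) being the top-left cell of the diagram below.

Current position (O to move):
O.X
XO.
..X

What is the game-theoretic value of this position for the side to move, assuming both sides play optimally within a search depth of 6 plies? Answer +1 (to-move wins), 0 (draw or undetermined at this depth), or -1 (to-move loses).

value(O.X/XO./..X, O) = +1

p1 O@[O.X/XO./..X]: (0,1)[OOX/XO./..X]-1 (1,2)[O.X/XOO/..X]+1* (2,0)[O.X/XO./O.X]-1 (2,1)[O.X/XO./.OX]-1
p2 X@[O.X/XOO/..X]: (0,1)[OXX/XOO/..X]-1* (2,0)[O.X/XOO/X.X]-1 (2,1)[O.X/XOO/.XX]-1
p3 O@[OXX/XOO/..X]: (2,0)[OXX/XOO/O.X]+1* (2,1)[OXX/XOO/.OX]-1
p4 X@[OXX/XOO/O.X] terminal -1; root [O.X/XO./..X] d6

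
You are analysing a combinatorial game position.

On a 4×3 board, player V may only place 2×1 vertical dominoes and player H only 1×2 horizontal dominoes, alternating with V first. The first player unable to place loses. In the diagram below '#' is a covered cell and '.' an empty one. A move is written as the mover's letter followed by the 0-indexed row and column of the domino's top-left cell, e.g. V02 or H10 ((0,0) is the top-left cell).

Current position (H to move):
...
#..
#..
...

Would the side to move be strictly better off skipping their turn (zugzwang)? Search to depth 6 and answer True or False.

zugzwang(.../#../#../..., H) = False

p1 H@[.../#../#../...]: H00[##./#../#../...]-1* H01[.##/#../#../...]-1 H11[.../###/#../...]-1 H21[.../#../###/...]-1 H30[.../#../#../##.]-1 H31[.../#../#../.##]-1
p2 V@[##./#../#../...]: V02[###/#.#/#../...]-1 V11[##./##./##./...]+1* V12[##./#.#/#.#/...]+1 V21[##./#../##./.#.]+1 V22[##./#../#.#/..#]+1
p3 H@[##./##./##./...]: H30[##./##./##./##.]-1* H31[##./##./##./.##]-1
p4 V@[##./##./##./##.]: V02[###/###/##./##.]+1* V12[##./###/###/##.]+1 V22[##./##./###/###]+1
p5 H@[###/###/##./##.] terminal -1; root [.../#../#../...] d6
if H skipped the turn, V would face:
~ p1 V@[.../#../#../...]: V01[.#./##./#../...]-1 V02[..#/#.#/#../...]-1 V11[.../##./##./...]-1 V12[.../#.#/#.#/...]+1* V21[.../#../##./.#.]-1 V22[.../#../#.#/..#]-1
~ p2 H@[.../#.#/#.#/...]: H00[##./#.#/#.#/...]-1* H01[.##/#.#/#.#/...]-1 H30[.../#.#/#.#/##.]-1 H31[.../#.#/#.#/.##]-1
~ p3 V@[##./#.#/#.#/...]: V11[##./###/###/...]-1 V21[##./#.#/###/.#.]+1*
~ p4 H@[##./#.#/###/.#.] terminal -1; root [.../#../#../...] d6
compare (H): move=-1 vs pass=-1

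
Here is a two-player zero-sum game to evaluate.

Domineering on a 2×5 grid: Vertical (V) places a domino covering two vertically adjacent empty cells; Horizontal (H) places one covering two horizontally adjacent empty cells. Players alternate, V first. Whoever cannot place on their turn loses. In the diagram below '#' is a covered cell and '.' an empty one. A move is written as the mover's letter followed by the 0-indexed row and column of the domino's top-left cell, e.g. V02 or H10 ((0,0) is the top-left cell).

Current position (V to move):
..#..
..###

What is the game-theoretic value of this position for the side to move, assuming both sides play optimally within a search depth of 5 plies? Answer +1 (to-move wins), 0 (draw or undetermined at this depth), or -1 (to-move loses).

[..#../..###] V move#1: V00:+1/#.#../#.###*, V01:+1/.##../.####
[#.#../#.###] H move#2: H03:-1/#.###/#.###*
[#.###/#.###] V move#3: V01:+1/#####/#####*
[#####/#####] end (terminal -1, H#4); searched ..#../..### to 5

value(..#../..###, V) = +1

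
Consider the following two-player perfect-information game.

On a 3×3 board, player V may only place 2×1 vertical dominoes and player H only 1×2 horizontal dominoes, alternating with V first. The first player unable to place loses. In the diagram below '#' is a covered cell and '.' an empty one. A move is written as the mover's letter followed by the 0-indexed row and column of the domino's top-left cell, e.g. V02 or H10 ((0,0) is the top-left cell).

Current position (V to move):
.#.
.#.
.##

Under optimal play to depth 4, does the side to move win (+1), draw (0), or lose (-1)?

p1 V@[.#./.#./.##]: V00[##./##./.##]+1* V02[.##/.##/.##]+1 V10[.#./##./###]+1
p2 H@[##./##./.##] terminal -1; root [.#./.#./.##] d4

value(.#./.#./.##, V) = +1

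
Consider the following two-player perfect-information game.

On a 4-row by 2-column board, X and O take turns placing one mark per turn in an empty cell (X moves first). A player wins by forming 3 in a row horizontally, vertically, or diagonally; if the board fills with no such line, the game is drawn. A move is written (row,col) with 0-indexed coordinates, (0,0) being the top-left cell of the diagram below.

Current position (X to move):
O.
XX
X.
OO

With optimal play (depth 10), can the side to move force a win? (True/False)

X winning at [O./XX/X./OO]: False

p1 X@[O./XX/X./OO]: (0,1)[OX/XX/X./OO]+0* (2,1)[O./XX/XX/OO]+0
p2 O@[OX/XX/X./OO]: (2,1)[OX/XX/XO/OO]+0*
p3 X@[OX/XX/XO/OO] terminal +0; root [O./XX/X./OO] d10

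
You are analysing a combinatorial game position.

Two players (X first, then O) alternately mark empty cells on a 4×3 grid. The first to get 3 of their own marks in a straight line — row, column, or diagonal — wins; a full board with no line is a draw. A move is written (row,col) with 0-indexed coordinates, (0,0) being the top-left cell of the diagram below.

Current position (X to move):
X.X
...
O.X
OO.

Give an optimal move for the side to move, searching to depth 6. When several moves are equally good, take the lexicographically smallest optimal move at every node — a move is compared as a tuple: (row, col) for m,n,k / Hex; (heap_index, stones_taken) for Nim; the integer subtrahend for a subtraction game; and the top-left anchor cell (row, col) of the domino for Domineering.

X's best at [X.X/.../O.X/OO.]: (0,1)

p1 X@[X.X/.../O.X/OO.]: (0,1)[XXX/.../O.X/OO.]+1* (1,0)[X.X/X../O.X/OO.]-1 (1,1)[X.X/.X./O.X/OO.]+1 (1,2)[X.X/..X/O.X/OO.]+1 (2,1)[X.X/.../OXX/OO.]-1 (3,2)[X.X/.../O.X/OOX]-1
p2 O@[XXX/.../O.X/OO.] terminal -1; root [X.X/.../O.X/OO.] d6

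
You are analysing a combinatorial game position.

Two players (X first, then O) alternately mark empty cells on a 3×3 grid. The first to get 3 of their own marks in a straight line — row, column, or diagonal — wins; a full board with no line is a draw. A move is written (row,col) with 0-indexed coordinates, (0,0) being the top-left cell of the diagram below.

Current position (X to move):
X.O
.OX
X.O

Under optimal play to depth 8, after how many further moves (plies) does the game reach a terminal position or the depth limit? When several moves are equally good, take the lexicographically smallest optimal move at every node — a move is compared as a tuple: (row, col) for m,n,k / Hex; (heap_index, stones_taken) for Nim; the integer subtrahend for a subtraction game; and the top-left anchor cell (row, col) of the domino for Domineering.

PV length from [X.O/.OX/X.O]: 1 ply

ply 1, X at X.O/.OX/X.O | (0,1)=+0→XXO/.OX/X.O; (1,0)=+1→X.O/XOX/X.O*; (2,1)=+0→X.O/.OX/XXO
ply 2: X.O/XOX/X.O is terminal -1 (O); from X.O/.OX/X.O depth 8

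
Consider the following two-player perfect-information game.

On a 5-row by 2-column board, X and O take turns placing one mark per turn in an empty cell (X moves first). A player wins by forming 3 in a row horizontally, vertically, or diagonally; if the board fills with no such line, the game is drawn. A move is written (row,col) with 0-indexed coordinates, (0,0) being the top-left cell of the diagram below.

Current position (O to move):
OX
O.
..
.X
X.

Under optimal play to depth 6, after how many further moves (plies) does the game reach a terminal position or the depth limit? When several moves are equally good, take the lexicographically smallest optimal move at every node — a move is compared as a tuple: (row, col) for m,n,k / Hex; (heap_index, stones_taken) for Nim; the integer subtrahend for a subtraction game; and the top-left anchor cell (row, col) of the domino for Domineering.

PV length from [OX/O./../.X/X.]: 1 ply

ply 1, O at OX/O./../.X/X. | (1,1)=+0→OX/OO/../.X/X.; (2,0)=+1→OX/O./O./.X/X.*; (2,1)=+0→OX/O./.O/.X/X.; (3,0)=+0→OX/O./../OX/X.; (4,1)=+0→OX/O./../.X/XO
ply 2: OX/O./O./.X/X. is terminal -1 (X); from OX/O./../.X/X. depth 6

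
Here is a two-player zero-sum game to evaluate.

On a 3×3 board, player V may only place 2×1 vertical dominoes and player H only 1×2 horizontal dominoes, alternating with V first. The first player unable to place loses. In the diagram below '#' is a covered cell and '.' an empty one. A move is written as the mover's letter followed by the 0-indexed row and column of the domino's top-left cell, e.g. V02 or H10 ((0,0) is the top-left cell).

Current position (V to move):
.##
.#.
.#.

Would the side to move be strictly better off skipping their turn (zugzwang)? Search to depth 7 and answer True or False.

zugzwang(.##/.#./.#., V) = False

ply 1, V at .##/.#./.#. | V00=+1→###/##./.#.*; V10=+1→.##/##./##.; V12=+1→.##/.##/.##
ply 2: ###/##./.#. is terminal -1 (H); from .##/.#./.#. depth 7
pass branch (H moves first from the same position):
  | ply 1: .##/.#./.#. is terminal -1 (H); from .##/.#./.#. depth 7
V moving scores +1; V passing scores +1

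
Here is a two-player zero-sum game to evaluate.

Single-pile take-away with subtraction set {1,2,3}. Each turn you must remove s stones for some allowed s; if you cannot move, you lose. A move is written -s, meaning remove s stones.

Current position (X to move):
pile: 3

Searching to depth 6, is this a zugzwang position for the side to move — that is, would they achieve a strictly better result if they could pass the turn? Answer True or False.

zugzwang(3, X) = False

p1 X@[3]: -1[2]-1 -2[1]-1 -3[0]+1*
p2 O@[0] terminal -1; root [3] d6
if X skipped the turn, O would face:
~ p1 O@[3]: -1[2]-1 -2[1]-1 -3[0]+1*
~ p2 X@[0] terminal -1; root [3] d6
compare (X): move=+1 vs pass=-1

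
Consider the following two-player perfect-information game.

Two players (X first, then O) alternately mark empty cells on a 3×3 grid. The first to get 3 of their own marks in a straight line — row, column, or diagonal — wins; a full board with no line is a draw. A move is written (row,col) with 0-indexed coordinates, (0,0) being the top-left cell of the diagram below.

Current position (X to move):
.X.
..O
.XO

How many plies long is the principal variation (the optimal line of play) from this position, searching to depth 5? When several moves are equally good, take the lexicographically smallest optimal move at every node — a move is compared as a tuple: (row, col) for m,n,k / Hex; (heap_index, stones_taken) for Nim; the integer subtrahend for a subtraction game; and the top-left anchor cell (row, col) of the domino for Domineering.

PV length from [.X./..O/.XO]: 3 plies

ply 1, X at .X./..O/.XO | (0,0)=-1→XX./..O/.XO; (0,2)=+1→.XX/..O/.XO*; (1,0)=-1→.X./X.O/.XO; (1,1)=+1→.X./.XO/.XO; (2,0)=-1→.X./..O/XXO
ply 2, O at .XX/..O/.XO | (0,0)=-1→OXX/..O/.XO*; (1,0)=-1→.XX/O.O/.XO; (1,1)=-1→.XX/.OO/.XO; (2,0)=-1→.XX/..O/OXO
ply 3, X at OXX/..O/.XO | (1,0)=-1→OXX/X.O/.XO; (1,1)=+1→OXX/.XO/.XO*; (2,0)=-1→OXX/..O/XXO
ply 4: OXX/.XO/.XO is terminal -1 (O); from .X./..O/.XO depth 5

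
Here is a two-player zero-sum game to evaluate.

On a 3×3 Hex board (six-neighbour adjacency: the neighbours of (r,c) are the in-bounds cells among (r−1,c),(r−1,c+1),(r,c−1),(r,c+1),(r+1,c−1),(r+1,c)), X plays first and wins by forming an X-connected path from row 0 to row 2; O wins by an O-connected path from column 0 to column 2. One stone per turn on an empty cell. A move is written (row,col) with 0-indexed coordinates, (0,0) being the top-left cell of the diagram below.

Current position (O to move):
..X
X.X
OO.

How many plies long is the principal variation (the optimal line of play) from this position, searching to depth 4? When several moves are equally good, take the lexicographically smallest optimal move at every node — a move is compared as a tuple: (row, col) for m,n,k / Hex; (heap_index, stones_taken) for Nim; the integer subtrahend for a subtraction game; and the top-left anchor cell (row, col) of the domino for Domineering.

[..X/X.X/OO.] O move#1: (0,0):-1/O.X/X.X/OO., (0,1):-1/.OX/X.X/OO., (1,1):-1/..X/XOX/OO., (2,2):+1/..X/X.X/OOO*
[..X/X.X/OOO] end (terminal -1, X#2); searched ..X/X.X/OO. to 4

PV length from [..X/X.X/OO.]: 1 ply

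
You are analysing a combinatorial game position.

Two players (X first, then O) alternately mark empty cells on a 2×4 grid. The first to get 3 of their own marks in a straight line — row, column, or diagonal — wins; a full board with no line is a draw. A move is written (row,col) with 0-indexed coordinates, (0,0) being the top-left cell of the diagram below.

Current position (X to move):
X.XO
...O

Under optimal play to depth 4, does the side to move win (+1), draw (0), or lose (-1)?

value(X.XO/...O, X) = +1

p1 X@[X.XO/...O]: (0,1)[XXXO/...O]+1* (1,0)[X.XO/X..O]+0 (1,1)[X.XO/.X.O]+0 (1,2)[X.XO/..XO]+0
p2 O@[XXXO/...O] terminal -1; root [X.XO/...O] d4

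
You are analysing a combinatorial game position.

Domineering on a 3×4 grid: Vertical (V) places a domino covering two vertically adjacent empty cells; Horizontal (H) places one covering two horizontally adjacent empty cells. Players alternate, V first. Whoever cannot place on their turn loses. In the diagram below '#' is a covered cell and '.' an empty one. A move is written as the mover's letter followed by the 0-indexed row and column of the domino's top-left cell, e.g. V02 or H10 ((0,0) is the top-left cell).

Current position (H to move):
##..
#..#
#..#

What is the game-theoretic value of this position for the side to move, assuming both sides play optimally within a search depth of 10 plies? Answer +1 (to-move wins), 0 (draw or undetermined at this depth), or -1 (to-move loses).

value(##../#..#/#..#, H) = +1

[##../#..#/#..#] H move#1: H02:-1/####/#..#/#..#, H11:+1/##../####/#..#*, H21:-1/##../#..#/####
[##../####/#..#] end (terminal -1, V#2); searched ##../#..#/#..# to 10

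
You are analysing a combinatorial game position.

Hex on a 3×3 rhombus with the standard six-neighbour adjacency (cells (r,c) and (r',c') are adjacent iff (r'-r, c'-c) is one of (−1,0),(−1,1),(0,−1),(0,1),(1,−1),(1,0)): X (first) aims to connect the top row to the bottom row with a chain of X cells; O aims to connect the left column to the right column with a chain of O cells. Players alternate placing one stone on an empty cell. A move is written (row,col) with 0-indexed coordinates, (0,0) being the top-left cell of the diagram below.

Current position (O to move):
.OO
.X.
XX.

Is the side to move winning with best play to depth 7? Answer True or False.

O winning at [.OO/.X./XX.]: True

p1 O@[.OO/.X./XX.]: (0,0)[OOO/.X./XX.]+1* (1,0)[.OO/OX./XX.]+1 (1,2)[.OO/.XO/XX.]+1 (2,2)[.OO/.X./XXO]+1
p2 X@[OOO/.X./XX.] terminal -1; root [.OO/.X./XX.] d7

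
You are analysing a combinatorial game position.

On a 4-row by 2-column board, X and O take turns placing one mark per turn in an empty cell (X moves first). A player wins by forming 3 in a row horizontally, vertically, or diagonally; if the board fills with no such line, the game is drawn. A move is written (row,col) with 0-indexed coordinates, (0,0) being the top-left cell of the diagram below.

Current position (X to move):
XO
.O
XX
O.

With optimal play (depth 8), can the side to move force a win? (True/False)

ply 1, X at XO/.O/XX/O. | (1,0)=+1→XO/XO/XX/O.*; (3,1)=+0→XO/.O/XX/OX
ply 2: XO/XO/XX/O. is terminal -1 (O); from XO/.O/XX/O. depth 8

X winning at [XO/.O/XX/O.]: True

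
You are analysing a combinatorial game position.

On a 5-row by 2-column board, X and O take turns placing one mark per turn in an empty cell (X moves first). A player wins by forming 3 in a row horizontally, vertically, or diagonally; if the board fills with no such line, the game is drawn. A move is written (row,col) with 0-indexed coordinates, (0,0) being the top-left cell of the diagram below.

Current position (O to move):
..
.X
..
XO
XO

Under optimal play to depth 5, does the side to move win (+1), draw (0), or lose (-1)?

value(../.X/../XO/XO, O) = +1

ply 1, O at ../.X/../XO/XO | (0,0)=-1→O./.X/../XO/XO; (0,1)=-1→.O/.X/../XO/XO; (1,0)=-1→../OX/../XO/XO; (2,0)=+0→../.X/O./XO/XO; (2,1)=+1→../.X/.O/XO/XO*
ply 2: ../.X/.O/XO/XO is terminal -1 (X); from ../.X/../XO/XO depth 5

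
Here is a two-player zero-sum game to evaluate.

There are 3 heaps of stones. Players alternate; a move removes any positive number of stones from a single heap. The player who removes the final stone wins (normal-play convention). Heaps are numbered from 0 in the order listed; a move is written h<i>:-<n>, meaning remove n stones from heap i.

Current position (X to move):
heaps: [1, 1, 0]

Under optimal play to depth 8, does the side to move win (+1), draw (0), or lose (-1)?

p1 X@[(1,1,0)]: h0:-1[(0,1,0)]-1* h1:-1[(1,0,0)]-1
p2 O@[(0,1,0)]: h1:-1[(0,0,0)]+1*
p3 X@[(0,0,0)] terminal -1; root [(1,1,0)] d8

value((1,1,0), X) = -1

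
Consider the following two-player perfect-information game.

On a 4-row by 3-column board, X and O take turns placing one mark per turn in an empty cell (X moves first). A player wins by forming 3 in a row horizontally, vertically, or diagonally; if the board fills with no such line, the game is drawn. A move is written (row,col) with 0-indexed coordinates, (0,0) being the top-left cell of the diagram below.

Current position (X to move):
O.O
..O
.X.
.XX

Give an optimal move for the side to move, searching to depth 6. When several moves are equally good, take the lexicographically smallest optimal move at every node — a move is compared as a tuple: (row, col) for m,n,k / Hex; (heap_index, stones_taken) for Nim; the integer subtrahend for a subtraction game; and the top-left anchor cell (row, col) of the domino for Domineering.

ply 1, X at O.O/..O/.X./.XX | (0,1)=-1→OXO/..O/.X./.XX; (1,0)=+1→O.O/X.O/.X./.XX*; (1,1)=+1→O.O/.XO/.X./.XX; (2,0)=-1→O.O/..O/XX./.XX; (2,2)=-1→O.O/..O/.XX/.XX; (3,0)=+1→O.O/..O/.X./XXX
ply 2: O.O/X.O/.X./.XX is terminal -1 (O); from O.O/..O/.X./.XX depth 6

X's best at [O.O/..O/.X./.XX]: (1,0)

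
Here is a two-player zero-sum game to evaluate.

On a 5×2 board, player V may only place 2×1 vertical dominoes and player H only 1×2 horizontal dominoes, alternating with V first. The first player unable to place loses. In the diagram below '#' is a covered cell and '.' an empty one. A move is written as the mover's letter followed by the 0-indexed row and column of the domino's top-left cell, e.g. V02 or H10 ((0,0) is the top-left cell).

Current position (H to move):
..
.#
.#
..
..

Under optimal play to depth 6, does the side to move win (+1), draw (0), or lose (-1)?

value(../.#/.#/../.., H) = +1

[../.#/.#/../..] H move#1: H00:-1/##/.#/.#/../.., H30:+1/../.#/.#/##/..*, H40:+1/../.#/.#/../##
[../.#/.#/##/..] V move#2: V00:-1/#./##/.#/##/..*, V10:-1/../##/##/##/..
[#./##/.#/##/..] H move#3: H40:+1/#./##/.#/##/##*
[#./##/.#/##/##] end (terminal -1, V#4); searched ../.#/.#/../.. to 6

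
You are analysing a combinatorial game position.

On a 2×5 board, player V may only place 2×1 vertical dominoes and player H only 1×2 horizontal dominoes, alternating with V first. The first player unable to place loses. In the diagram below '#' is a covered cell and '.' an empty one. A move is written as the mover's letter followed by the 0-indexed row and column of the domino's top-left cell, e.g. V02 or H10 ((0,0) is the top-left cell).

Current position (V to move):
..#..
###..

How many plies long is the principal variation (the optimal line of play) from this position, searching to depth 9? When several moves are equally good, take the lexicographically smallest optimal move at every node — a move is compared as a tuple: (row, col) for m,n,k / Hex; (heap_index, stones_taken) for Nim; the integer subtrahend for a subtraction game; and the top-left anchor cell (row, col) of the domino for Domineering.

PV length from [..#../###..]: 3 plies

[..#../###..] V move#1: V03:+1/..##./####.*, V04:+1/..#.#/###.#
[..##./####.] H move#2: H00:-1/####./####.*
[####./####.] V move#3: V04:+1/#####/#####*
[#####/#####] end (terminal -1, H#4); searched ..#../###.. to 9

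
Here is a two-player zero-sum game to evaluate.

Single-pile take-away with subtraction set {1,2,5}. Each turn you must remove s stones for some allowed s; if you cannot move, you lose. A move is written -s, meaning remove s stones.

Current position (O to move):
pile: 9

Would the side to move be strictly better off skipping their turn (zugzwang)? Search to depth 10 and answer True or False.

zugzwang(9, O) = True

[9] O move#1: -1:-1/8*, -2:-1/7, -5:-1/4
[8] X move#2: -1:-1/7, -2:+1/6*, -5:+1/3
[6] O move#3: -1:-1/5*, -2:-1/4, -5:-1/1
[5] X move#4: -1:-1/4, -2:+1/3*, -5:+1/0
[3] O move#5: -1:-1/2*, -2:-1/1
[2] X move#6: -1:-1/1, -2:+1/0*
[0] end (terminal -1, O#7); searched 9 to 10
pass branch (X moves first from the same position):
  | [9] X move#1: -1:-1/8*, -2:-1/7, -5:-1/4
  | [8] O move#2: -1:-1/7, -2:+1/6*, -5:+1/3
  | [6] X move#3: -1:-1/5*, -2:-1/4, -5:-1/1
  | [5] O move#4: -1:-1/4, -2:+1/3*, -5:+1/0
  | [3] X move#5: -1:-1/2*, -2:-1/1
  | [2] O move#6: -1:-1/1, -2:+1/0*
  | [0] end (terminal -1, X#7); searched 9 to 10
O moving scores -1; O passing scores +1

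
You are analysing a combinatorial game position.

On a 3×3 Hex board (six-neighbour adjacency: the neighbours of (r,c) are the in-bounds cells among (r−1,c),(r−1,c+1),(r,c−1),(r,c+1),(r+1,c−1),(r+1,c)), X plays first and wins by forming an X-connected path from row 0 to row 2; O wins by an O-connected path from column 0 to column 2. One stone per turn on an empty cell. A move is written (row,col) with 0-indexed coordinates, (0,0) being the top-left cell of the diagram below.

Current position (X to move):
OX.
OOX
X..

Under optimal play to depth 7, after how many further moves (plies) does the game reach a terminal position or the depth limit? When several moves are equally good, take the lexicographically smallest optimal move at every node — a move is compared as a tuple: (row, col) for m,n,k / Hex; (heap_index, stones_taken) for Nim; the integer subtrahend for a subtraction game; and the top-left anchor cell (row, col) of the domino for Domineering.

ply 1, X at OX./OOX/X.. | (0,2)=+1→OXX/OOX/X..*; (2,1)=-1→OX./OOX/XX.; (2,2)=-1→OX./OOX/X.X
ply 2, O at OXX/OOX/X.. | (2,1)=-1→OXX/OOX/XO.*; (2,2)=-1→OXX/OOX/X.O
ply 3, X at OXX/OOX/XO. | (2,2)=+1→OXX/OOX/XOX*
ply 4: OXX/OOX/XOX is terminal -1 (O); from OX./OOX/X.. depth 7

PV length from [OX./OOX/X..]: 3 plies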